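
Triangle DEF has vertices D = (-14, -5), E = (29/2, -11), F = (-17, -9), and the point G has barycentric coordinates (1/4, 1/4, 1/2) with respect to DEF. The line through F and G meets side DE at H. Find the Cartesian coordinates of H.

(1/4, -8)

Line FG meets DE where the F-coordinate vanishes; zeroing G's F-weight and renormalizing leaves D, E-weights 1/4 : 1/4 → (1/2, 1/2).
So H = (1/2)·D + (1/2)·E = (1/4, -8).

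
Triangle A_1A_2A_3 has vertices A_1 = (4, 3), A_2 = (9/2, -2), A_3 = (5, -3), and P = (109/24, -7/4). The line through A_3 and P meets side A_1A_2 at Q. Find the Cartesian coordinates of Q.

Barycentric coordinates of P with respect to A_1A_2A_3: (1/12, 3/4, 1/6).
On side A_1A_2 the A_3-coordinate is zero; dropping P's A_3-weight 1/6 and renormalizing the remaining 1/12 : 3/4 gives weights 1/10, 9/10 on A_1, A_2.
Q = (1/10)·(4, 3) + (9/10)·(9/2, -2) = (89/20, -3/2).

(89/20, -3/2)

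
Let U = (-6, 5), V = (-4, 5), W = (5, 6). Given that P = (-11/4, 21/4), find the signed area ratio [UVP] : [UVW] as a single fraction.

1/4

[UVW] = ½·((-6)·(5−6) + (-4)·(6−5) + 5·(5−5)) = ½·(6 − 4 + 0) = 1.
[UVP] = ½·((-6)·(5−(21/4)) + (-4)·(21/4−5) + (-11/4)·(5−5)) = ½·(3/2 − 1 + 0) = 1/4, so the ratio is (1/4)/1 = 1/4.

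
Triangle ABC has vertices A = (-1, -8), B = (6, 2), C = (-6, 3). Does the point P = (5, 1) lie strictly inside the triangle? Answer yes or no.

Barycentric coordinates of P: (13/127, 111/127, 3/127).
The three coordinates are positive, positive, positive; a point is interior exactly when all three are positive.

yes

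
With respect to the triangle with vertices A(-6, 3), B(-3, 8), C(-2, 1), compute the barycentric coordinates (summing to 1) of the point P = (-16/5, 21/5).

(1/5, 2/5, 2/5)

Signed area of the reference triangle: [ABC] = ½·((-6)·(8−1) + (-3)·(1−3) + (-2)·(3−8)) = ½·(-42 + 6 + 10) = -13.
[PBC] = ½·((-16/5)·(8−1) + (-3)·(1−(21/5)) + (-2)·(21/5−8)) = ½·(-112/5 + 48/5 + 38/5) = -13/5, so the A-coordinate is (-13/5)/(-13) = 1/5.
[APC] = ½·((-6)·(21/5−1) + (-16/5)·(1−3) + (-2)·(3−(21/5))) = ½·(-96/5 + 32/5 + 12/5) = -26/5, so the B-coordinate is 2/5.
[ABP] = ½·((-6)·(8−(21/5)) + (-3)·(21/5−3) + (-16/5)·(3−8)) = ½·(-114/5 − 18/5 + 16) = -26/5, so the C-coordinate is 2/5.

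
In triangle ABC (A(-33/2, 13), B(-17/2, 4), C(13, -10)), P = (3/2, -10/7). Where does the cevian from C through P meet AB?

(-83/6, 10)

Barycentric coordinates of P with respect to ABC: (2/7, 1/7, 4/7).
On side AB the C-coordinate is zero; dropping P's C-weight 4/7 and renormalizing the remaining 2/7 : 1/7 gives weights 2/3, 1/3 on A, B.
Q = (2/3)·(-33/2, 13) + (1/3)·(-17/2, 4) = (-83/6, 10).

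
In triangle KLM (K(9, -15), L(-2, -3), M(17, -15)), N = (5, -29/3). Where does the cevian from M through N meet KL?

(7/2, -9)

Barycentric coordinates of N with respect to KLM: (4/9, 4/9, 1/9).
On side KL the M-coordinate is zero; dropping N's M-weight 1/9 and renormalizing the remaining 4/9 : 4/9 gives weights 1/2, 1/2 on K, L.
J = (1/2)·(9, -15) + (1/2)·(-2, -3) = (7/2, -9).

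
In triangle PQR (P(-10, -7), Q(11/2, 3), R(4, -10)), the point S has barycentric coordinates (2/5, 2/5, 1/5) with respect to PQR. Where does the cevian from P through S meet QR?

(5, -4/3)

Line PS meets QR where the P-coordinate vanishes; zeroing S's P-weight and renormalizing leaves Q, R-weights 2/5 : 1/5 → (2/3, 1/3).
So T = (2/3)·Q + (1/3)·R = (5, -4/3).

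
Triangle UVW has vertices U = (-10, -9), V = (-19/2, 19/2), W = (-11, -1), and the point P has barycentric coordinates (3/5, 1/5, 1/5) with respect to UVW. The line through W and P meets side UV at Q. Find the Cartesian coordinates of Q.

Line WP meets UV where the W-coordinate vanishes; zeroing P's W-weight and renormalizing leaves U, V-weights 3/5 : 1/5 → (3/4, 1/4).
So Q = (3/4)·U + (1/4)·V = (-79/8, -35/8).

(-79/8, -35/8)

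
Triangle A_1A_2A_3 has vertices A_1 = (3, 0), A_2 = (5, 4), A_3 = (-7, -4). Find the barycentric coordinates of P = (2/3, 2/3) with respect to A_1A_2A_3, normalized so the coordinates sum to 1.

Signed area of the reference triangle: [A_1A_2A_3] = ½·(3·(4−(-4)) + 5·(-4−0) + (-7)·(0−4)) = ½·(24 − 20 + 28) = 16.
[PA_2A_3] = ½·((2/3)·(4−(-4)) + 5·(-4−(2/3)) + (-7)·(2/3−4)) = ½·(16/3 − 70/3 + 70/3) = 8/3, so the A_1-coordinate is (8/3)/16 = 1/6.
[A_1PA_3] = ½·(3·(2/3−(-4)) + (2/3)·(-4−0) + (-7)·(0−(2/3))) = ½·(14 − 8/3 + 14/3) = 8, so the A_2-coordinate is 1/2.
[A_1A_2P] = ½·(3·(4−(2/3)) + 5·(2/3−0) + (2/3)·(0−4)) = ½·(10 + 10/3 − 8/3) = 16/3, so the A_3-coordinate is 1/3.
Check: 1/6 + 1/2 + 1/3 = 1.

(1/6, 1/2, 1/3)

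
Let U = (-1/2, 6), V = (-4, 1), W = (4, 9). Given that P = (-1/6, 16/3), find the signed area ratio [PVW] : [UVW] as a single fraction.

[UVW] = ½·((-1/2)·(1−9) + (-4)·(9−6) + 4·(6−1)) = ½·(4 − 12 + 20) = 6.
[PVW] = ½·((-1/6)·(1−9) + (-4)·(9−(16/3)) + 4·(16/3−1)) = ½·(4/3 − 44/3 + 52/3) = 2, so the ratio is 2/6 = 1/3.

1/3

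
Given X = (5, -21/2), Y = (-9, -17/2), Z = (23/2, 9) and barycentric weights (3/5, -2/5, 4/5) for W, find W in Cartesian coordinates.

W = (3/5)·X + (-2/5)·Y + (4/5)·Z.
x-coordinate: (3/5)·5 + (-2/5)·(-9) + (4/5)·(23/2) = 79/5.
y-coordinate: (3/5)·(-21/2) + (-2/5)·(-17/2) + (4/5)·9 = 43/10.

(79/5, 43/10)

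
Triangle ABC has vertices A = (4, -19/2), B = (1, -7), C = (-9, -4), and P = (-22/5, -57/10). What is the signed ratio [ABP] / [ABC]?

[ABC] = ½·(4·(-7−(-4)) + 1·(-4−(-19/2)) + (-9)·(-19/2−(-7))) = ½·(-12 + 11/2 + 45/2) = 8.
[ABP] = ½·(4·(-7−(-57/10)) + 1·(-57/10−(-19/2)) + (-22/5)·(-19/2−(-7))) = ½·(-26/5 + 19/5 + 11) = 24/5, so the ratio is (24/5)/8 = 3/5.

3/5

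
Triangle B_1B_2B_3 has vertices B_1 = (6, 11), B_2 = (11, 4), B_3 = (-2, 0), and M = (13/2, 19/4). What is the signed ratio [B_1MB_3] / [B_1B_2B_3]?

[B_1B_2B_3] = ½·(6·(4−0) + 11·(0−11) + (-2)·(11−4)) = ½·(24 − 121 − 14) = -111/2.
[B_1MB_3] = ½·(6·(19/4−0) + (13/2)·(0−11) + (-2)·(11−(19/4))) = ½·(57/2 − 143/2 − 25/2) = -111/4, so the ratio is (-111/4)/(-111/2) = 1/2.

1/2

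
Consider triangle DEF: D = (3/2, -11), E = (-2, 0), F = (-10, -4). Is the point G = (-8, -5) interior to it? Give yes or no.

Barycentric coordinates of G: (8/51, 5/204, 167/204).
The three coordinates are positive, positive, positive; a point is interior exactly when all three are positive.

yes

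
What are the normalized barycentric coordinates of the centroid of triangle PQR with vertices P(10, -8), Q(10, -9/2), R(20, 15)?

The centroid is the average of the vertices, so each weight is 1/3.

(1/3, 1/3, 1/3)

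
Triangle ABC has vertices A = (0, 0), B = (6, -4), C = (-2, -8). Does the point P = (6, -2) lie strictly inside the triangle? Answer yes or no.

no

Barycentric coordinates of P: (2/7, 13/14, -3/14).
The three coordinates are positive, positive, negative; a point is interior exactly when all three are positive.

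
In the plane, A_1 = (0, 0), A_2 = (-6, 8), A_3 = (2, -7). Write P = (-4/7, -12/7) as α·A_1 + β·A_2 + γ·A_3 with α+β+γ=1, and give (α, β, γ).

(1/7, 2/7, 4/7)

Signed area of the reference triangle: [A_1A_2A_3] = ½·(0·(8−(-7)) + (-6)·(-7−0) + 2·(0−8)) = ½·(0 + 42 − 16) = 13.
[PA_2A_3] = ½·((-4/7)·(8−(-7)) + (-6)·(-7−(-12/7)) + 2·(-12/7−8)) = ½·(-60/7 + 222/7 − 136/7) = 13/7, so the A_1-coordinate is (13/7)/13 = 1/7.
[A_1PA_3] = ½·(0·(-12/7−(-7)) + (-4/7)·(-7−0) + 2·(0−(-12/7))) = ½·(0 + 4 + 24/7) = 26/7, so the A_2-coordinate is 2/7.
[A_1A_2P] = ½·(0·(8−(-12/7)) + (-6)·(-12/7−0) + (-4/7)·(0−8)) = ½·(0 + 72/7 + 32/7) = 52/7, so the A_3-coordinate is 4/7.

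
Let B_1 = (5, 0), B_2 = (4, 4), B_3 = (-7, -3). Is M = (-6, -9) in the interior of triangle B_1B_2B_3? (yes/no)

no

Barycentric coordinates of M: (73/51, -25/17, 53/51).
The three coordinates are positive, negative, positive; a point is interior exactly when all three are positive.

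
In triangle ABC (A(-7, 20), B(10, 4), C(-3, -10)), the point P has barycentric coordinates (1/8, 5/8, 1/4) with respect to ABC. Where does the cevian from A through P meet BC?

Line AP meets BC where the A-coordinate vanishes; zeroing P's A-weight and renormalizing leaves B, C-weights 5/8 : 1/4 → (5/7, 2/7).
So Q = (5/7)·B + (2/7)·C = (44/7, 0).

(44/7, 0)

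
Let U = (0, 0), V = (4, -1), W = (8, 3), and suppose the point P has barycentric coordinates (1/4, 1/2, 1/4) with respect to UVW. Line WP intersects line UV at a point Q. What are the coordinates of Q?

(8/3, -2/3)

Line WP meets UV where the W-coordinate vanishes; zeroing P's W-weight and renormalizing leaves U, V-weights 1/4 : 1/2 → (1/3, 2/3).
So Q = (1/3)·U + (2/3)·V = (8/3, -2/3).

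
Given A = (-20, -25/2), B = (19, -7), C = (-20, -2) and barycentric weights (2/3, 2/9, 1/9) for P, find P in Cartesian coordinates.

P = (2/3)·A + (2/9)·B + (1/9)·C.
x-coordinate: (2/3)·(-20) + (2/9)·19 + (1/9)·(-20) = -34/3.
y-coordinate: (2/3)·(-25/2) + (2/9)·(-7) + (1/9)·(-2) = -91/9.

(-34/3, -91/9)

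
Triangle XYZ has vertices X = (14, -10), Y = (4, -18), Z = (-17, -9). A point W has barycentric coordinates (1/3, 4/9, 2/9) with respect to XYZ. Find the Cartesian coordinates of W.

(8/3, -40/3)

W = (1/3)·X + (4/9)·Y + (2/9)·Z.
x-coordinate: (1/3)·14 + (4/9)·4 + (2/9)·(-17) = 8/3.
y-coordinate: (1/3)·(-10) + (4/9)·(-18) + (2/9)·(-9) = -40/3.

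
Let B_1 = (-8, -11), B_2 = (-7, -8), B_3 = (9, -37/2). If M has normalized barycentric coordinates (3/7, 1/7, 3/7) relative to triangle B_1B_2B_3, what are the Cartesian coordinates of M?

M = (3/7)·B_1 + (1/7)·B_2 + (3/7)·B_3.
x-coordinate: (3/7)·(-8) + (1/7)·(-7) + (3/7)·9 = -4/7.
y-coordinate: (3/7)·(-11) + (1/7)·(-8) + (3/7)·(-37/2) = -193/14.

(-4/7, -193/14)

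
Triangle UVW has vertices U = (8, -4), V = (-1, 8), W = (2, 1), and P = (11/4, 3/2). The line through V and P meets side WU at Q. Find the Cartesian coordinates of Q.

(4, -2/3)

Barycentric coordinates of P with respect to UVW: (1/4, 1/4, 1/2).
On side WU the V-coordinate is zero; dropping P's V-weight 1/4 and renormalizing the remaining 1/2 : 1/4 gives weights 2/3, 1/3 on W, U.
Q = (2/3)·(2, 1) + (1/3)·(8, -4) = (4, -2/3).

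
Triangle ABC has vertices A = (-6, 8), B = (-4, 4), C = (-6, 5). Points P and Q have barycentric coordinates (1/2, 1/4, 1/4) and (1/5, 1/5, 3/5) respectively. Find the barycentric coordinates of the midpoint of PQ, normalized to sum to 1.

Since both coordinate triples sum to 1, the midpoint's barycentrics are the componentwise average.
(1/2+1/5)/2 = 7/20; similarly 9/40 and 17/40.

(7/20, 9/40, 17/40)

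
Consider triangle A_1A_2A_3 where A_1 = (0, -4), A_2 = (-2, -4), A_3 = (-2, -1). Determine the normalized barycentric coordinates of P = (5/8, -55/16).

(21/16, -1/2, 3/16)

Signed area of the reference triangle: [A_1A_2A_3] = ½·(0·(-4−(-1)) + (-2)·(-1−(-4)) + (-2)·(-4−(-4))) = ½·(0 − 6 + 0) = -3.
[PA_2A_3] = ½·((5/8)·(-4−(-1)) + (-2)·(-1−(-55/16)) + (-2)·(-55/16−(-4))) = ½·(-15/8 − 39/8 − 9/8) = -63/16, so the A_1-coordinate is (-63/16)/(-3) = 21/16.
[A_1PA_3] = ½·(0·(-55/16−(-1)) + (5/8)·(-1−(-4)) + (-2)·(-4−(-55/16))) = ½·(0 + 15/8 + 9/8) = 3/2, so the A_2-coordinate is -1/2.
[A_1A_2P] = ½·(0·(-4−(-55/16)) + (-2)·(-55/16−(-4)) + (5/8)·(-4−(-4))) = ½·(0 − 9/8 + 0) = -9/16, so the A_3-coordinate is 3/16.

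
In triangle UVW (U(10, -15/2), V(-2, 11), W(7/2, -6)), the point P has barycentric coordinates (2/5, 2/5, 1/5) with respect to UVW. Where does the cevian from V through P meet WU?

(47/6, -7)

Line VP meets WU where the V-coordinate vanishes; zeroing P's V-weight and renormalizing leaves W, U-weights 1/5 : 2/5 → (1/3, 2/3).
So Q = (1/3)·W + (2/3)·U = (47/6, -7).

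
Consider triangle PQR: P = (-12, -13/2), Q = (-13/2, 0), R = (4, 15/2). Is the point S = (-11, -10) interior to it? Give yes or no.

Barycentric coordinates of S: (95/36, -70/27, 103/108).
The three coordinates are positive, negative, positive; a point is interior exactly when all three are positive.

no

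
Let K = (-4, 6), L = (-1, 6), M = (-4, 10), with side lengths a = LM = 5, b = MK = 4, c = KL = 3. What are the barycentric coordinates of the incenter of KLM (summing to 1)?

The incenter has barycentric coordinates proportional to the opposite side lengths: (5 : 4 : 3).
Normalizing by 5+4+3 = 12 gives (5/12, 1/3, 1/4).

(5/12, 1/3, 1/4)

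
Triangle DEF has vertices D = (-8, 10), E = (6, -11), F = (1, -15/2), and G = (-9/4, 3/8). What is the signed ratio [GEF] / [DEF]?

[DEF] = ½·((-8)·(-11−(-15/2)) + 6·(-15/2−10) + 1·(10−(-11))) = ½·(28 − 105 + 21) = -28.
[GEF] = ½·((-9/4)·(-11−(-15/2)) + 6·(-15/2−(3/8)) + 1·(3/8−(-11))) = ½·(63/8 − 189/4 + 91/8) = -14, so the ratio is (-14)/(-28) = 1/2.

1/2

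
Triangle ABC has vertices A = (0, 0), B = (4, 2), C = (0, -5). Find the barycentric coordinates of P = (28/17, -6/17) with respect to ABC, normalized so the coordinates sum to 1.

Signed area of the reference triangle: [ABC] = ½·(0·(2−(-5)) + 4·(-5−0) + 0·(0−2)) = ½·(0 − 20 + 0) = -10.
[PBC] = ½·((28/17)·(2−(-5)) + 4·(-5−(-6/17)) + 0·(-6/17−2)) = ½·(196/17 − 316/17 + 0) = -60/17, so the A-coordinate is (-60/17)/(-10) = 6/17.
[APC] = ½·(0·(-6/17−(-5)) + (28/17)·(-5−0) + 0·(0−(-6/17))) = ½·(0 − 140/17 + 0) = -70/17, so the B-coordinate is 7/17.
[ABP] = ½·(0·(2−(-6/17)) + 4·(-6/17−0) + (28/17)·(0−2)) = ½·(0 − 24/17 − 56/17) = -40/17, so the C-coordinate is 4/17.
Check: 6/17 + 7/17 + 4/17 = 1.

(6/17, 7/17, 4/17)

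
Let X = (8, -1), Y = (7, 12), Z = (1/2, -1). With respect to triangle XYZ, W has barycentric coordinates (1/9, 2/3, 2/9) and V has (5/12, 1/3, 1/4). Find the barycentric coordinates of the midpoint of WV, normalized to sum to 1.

(19/72, 1/2, 17/72)

Since both coordinate triples sum to 1, the midpoint's barycentrics are the componentwise average.
(1/9+5/12)/2 = 19/72; similarly 1/2 and 17/72.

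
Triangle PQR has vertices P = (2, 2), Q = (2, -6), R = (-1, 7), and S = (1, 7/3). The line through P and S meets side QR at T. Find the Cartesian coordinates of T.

(0, 8/3)

Barycentric coordinates of S with respect to PQR: (1/2, 1/6, 1/3).
On side QR the P-coordinate is zero; dropping S's P-weight 1/2 and renormalizing the remaining 1/6 : 1/3 gives weights 1/3, 2/3 on Q, R.
T = (1/3)·(2, -6) + (2/3)·(-1, 7) = (0, 8/3).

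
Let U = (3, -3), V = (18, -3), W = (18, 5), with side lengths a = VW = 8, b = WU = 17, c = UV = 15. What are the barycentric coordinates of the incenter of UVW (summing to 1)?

The incenter has barycentric coordinates proportional to the opposite side lengths: (8 : 17 : 15).
Normalizing by 8+17+15 = 40 gives (1/5, 17/40, 3/8).

(1/5, 17/40, 3/8)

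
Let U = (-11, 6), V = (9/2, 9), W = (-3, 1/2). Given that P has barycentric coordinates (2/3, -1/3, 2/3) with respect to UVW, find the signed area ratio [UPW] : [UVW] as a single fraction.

-1/3

The signed ratio [UPW]/[UVW] equals the barycentric coordinate of P at vertex V, which is -1/3.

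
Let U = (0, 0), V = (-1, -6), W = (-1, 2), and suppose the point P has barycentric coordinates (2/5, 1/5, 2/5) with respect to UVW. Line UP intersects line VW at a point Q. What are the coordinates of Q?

Line UP meets VW where the U-coordinate vanishes; zeroing P's U-weight and renormalizing leaves V, W-weights 1/5 : 2/5 → (1/3, 2/3).
So Q = (1/3)·V + (2/3)·W = (-1, -2/3).

(-1, -2/3)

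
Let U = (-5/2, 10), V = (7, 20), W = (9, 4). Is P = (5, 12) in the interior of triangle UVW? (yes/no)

Barycentric coordinates of P: (12/43, 17/43, 14/43).
The three coordinates are positive, positive, positive; a point is interior exactly when all three are positive.

yes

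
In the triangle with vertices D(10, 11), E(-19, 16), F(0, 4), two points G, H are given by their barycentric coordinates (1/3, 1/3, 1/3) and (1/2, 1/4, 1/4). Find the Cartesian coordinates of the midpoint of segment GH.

(-11/8, 125/12)

Barycentric coordinates of the midpoint are the average: (5/12, 7/24, 7/24).
Converting: (5/12)·D + (7/24)·E + (7/24)·F = (-11/8, 125/12).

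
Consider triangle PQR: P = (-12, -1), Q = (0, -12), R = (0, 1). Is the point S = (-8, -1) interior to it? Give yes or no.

yes

Barycentric coordinates of S: (2/3, 2/39, 11/39).
The three coordinates are positive, positive, positive; a point is interior exactly when all three are positive.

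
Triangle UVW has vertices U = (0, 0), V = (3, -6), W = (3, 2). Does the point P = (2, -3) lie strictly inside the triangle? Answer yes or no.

yes

Barycentric coordinates of P: (1/3, 13/24, 1/8).
The three coordinates are positive, positive, positive; a point is interior exactly when all three are positive.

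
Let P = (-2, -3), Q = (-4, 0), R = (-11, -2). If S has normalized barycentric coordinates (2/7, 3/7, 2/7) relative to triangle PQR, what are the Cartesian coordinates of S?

(-38/7, -10/7)

S = (2/7)·P + (3/7)·Q + (2/7)·R.
x-coordinate: (2/7)·(-2) + (3/7)·(-4) + (2/7)·(-11) = -38/7.
y-coordinate: (2/7)·(-3) + (3/7)·0 + (2/7)·(-2) = -10/7.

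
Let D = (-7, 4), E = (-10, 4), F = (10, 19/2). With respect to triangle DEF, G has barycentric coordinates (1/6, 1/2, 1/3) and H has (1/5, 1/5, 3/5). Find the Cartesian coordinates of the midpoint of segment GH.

Barycentric coordinates of the midpoint are the average: (11/60, 7/20, 7/15).
Converting: (11/60)·D + (7/20)·E + (7/15)·F = (-7/60, 197/30).

(-7/60, 197/30)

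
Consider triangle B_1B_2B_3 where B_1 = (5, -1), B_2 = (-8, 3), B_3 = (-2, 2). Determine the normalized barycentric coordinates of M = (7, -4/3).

(1, -1/3, 1/3)

Signed area of the reference triangle: [B_1B_2B_3] = ½·(5·(3−2) + (-8)·(2−(-1)) + (-2)·(-1−3)) = ½·(5 − 24 + 8) = -11/2.
[MB_2B_3] = ½·(7·(3−2) + (-8)·(2−(-4/3)) + (-2)·(-4/3−3)) = ½·(7 − 80/3 + 26/3) = -11/2, so the B_1-coordinate is (-11/2)/(-11/2) = 1.
[B_1MB_3] = ½·(5·(-4/3−2) + 7·(2−(-1)) + (-2)·(-1−(-4/3))) = ½·(-50/3 + 21 − 2/3) = 11/6, so the B_2-coordinate is -1/3.
[B_1B_2M] = ½·(5·(3−(-4/3)) + (-8)·(-4/3−(-1)) + 7·(-1−3)) = ½·(65/3 + 8/3 − 28) = -11/6, so the B_3-coordinate is 1/3.
Check: 1 − 1/3 + 1/3 = 1.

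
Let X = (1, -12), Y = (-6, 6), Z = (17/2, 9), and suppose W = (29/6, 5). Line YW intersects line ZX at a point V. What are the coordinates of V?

Barycentric coordinates of W with respect to XYZ: (1/6, 1/6, 2/3).
On side ZX the Y-coordinate is zero; dropping W's Y-weight 1/6 and renormalizing the remaining 2/3 : 1/6 gives weights 4/5, 1/5 on Z, X.
V = (4/5)·(17/2, 9) + (1/5)·(1, -12) = (7, 24/5).

(7, 24/5)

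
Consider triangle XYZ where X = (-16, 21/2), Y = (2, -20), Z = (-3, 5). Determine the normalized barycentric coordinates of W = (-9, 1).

Signed area of the reference triangle: [XYZ] = ½·((-16)·(-20−5) + 2·(5−(21/2)) + (-3)·(21/2−(-20))) = ½·(400 − 11 − 183/2) = 595/4.
[WYZ] = ½·((-9)·(-20−5) + 2·(5−1) + (-3)·(1−(-20))) = ½·(225 + 8 − 63) = 85, so the X-coordinate is 85/(595/4) = 4/7.
[XWZ] = ½·((-16)·(1−5) + (-9)·(5−(21/2)) + (-3)·(21/2−1)) = ½·(64 + 99/2 − 57/2) = 85/2, so the Y-coordinate is 2/7.
[XYW] = ½·((-16)·(-20−1) + 2·(1−(21/2)) + (-9)·(21/2−(-20))) = ½·(336 − 19 − 549/2) = 85/4, so the Z-coordinate is 1/7.
Check: 4/7 + 2/7 + 1/7 = 1.

(4/7, 2/7, 1/7)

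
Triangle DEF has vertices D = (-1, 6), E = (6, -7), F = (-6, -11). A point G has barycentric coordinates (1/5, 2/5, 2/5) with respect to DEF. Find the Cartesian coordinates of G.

(-1/5, -6)

G = (1/5)·D + (2/5)·E + (2/5)·F.
x-coordinate: (1/5)·(-1) + (2/5)·6 + (2/5)·(-6) = -1/5.
y-coordinate: (1/5)·6 + (2/5)·(-7) + (2/5)·(-11) = -6.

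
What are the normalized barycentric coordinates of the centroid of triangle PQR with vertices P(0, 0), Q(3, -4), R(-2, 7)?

(1/3, 1/3, 1/3)

The centroid is the average of the vertices, so each weight is 1/3.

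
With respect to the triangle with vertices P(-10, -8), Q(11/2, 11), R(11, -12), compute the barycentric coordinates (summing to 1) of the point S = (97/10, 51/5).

(-1/5, 1, 1/5)

Signed area of the reference triangle: [PQR] = ½·((-10)·(11−(-12)) + (11/2)·(-12−(-8)) + 11·(-8−11)) = ½·(-230 − 22 − 209) = -461/2.
[SQR] = ½·((97/10)·(11−(-12)) + (11/2)·(-12−(51/5)) + 11·(51/5−11)) = ½·(2231/10 − 1221/10 − 44/5) = 461/10, so the P-coordinate is (461/10)/(-461/2) = -1/5.
[PSR] = ½·((-10)·(51/5−(-12)) + (97/10)·(-12−(-8)) + 11·(-8−(51/5))) = ½·(-222 − 194/5 − 1001/5) = -461/2, so the Q-coordinate is 1.
[PQS] = ½·((-10)·(11−(51/5)) + (11/2)·(51/5−(-8)) + (97/10)·(-8−11)) = ½·(-8 + 1001/10 − 1843/10) = -461/10, so the R-coordinate is 1/5.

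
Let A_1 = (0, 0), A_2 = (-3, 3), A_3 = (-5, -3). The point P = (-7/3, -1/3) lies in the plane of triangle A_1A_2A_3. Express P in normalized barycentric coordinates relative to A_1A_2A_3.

Signed area of the reference triangle: [A_1A_2A_3] = ½·(0·(3−(-3)) + (-3)·(-3−0) + (-5)·(0−3)) = ½·(0 + 9 + 15) = 12.
[PA_2A_3] = ½·((-7/3)·(3−(-3)) + (-3)·(-3−(-1/3)) + (-5)·(-1/3−3)) = ½·(-14 + 8 + 50/3) = 16/3, so the A_1-coordinate is (16/3)/12 = 4/9.
[A_1PA_3] = ½·(0·(-1/3−(-3)) + (-7/3)·(-3−0) + (-5)·(0−(-1/3))) = ½·(0 + 7 − 5/3) = 8/3, so the A_2-coordinate is 2/9.
[A_1A_2P] = ½·(0·(3−(-1/3)) + (-3)·(-1/3−0) + (-7/3)·(0−3)) = ½·(0 + 1 + 7) = 4, so the A_3-coordinate is 1/3.

(4/9, 2/9, 1/3)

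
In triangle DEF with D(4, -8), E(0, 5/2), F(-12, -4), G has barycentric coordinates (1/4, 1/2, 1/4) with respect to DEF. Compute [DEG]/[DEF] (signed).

The signed ratio [DEG]/[DEF] equals the barycentric coordinate of G at vertex F, which is 1/4.

1/4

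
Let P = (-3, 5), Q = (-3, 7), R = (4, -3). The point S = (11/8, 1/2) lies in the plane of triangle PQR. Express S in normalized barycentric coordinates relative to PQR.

(1/8, 1/4, 5/8)

Signed area of the reference triangle: [PQR] = ½·((-3)·(7−(-3)) + (-3)·(-3−5) + 4·(5−7)) = ½·(-30 + 24 − 8) = -7.
[SQR] = ½·((11/8)·(7−(-3)) + (-3)·(-3−(1/2)) + 4·(1/2−7)) = ½·(55/4 + 21/2 − 26) = -7/8, so the P-coordinate is (-7/8)/(-7) = 1/8.
[PSR] = ½·((-3)·(1/2−(-3)) + (11/8)·(-3−5) + 4·(5−(1/2))) = ½·(-21/2 − 11 + 18) = -7/4, so the Q-coordinate is 1/4.
[PQS] = ½·((-3)·(7−(1/2)) + (-3)·(1/2−5) + (11/8)·(5−7)) = ½·(-39/2 + 27/2 − 11/4) = -35/8, so the R-coordinate is 5/8.
Check: 1/8 + 1/4 + 5/8 = 1.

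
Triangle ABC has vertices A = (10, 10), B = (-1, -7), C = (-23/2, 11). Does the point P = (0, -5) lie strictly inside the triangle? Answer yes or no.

Barycentric coordinates of P: (26/251, 665/753, 10/753).
The three coordinates are positive, positive, positive; a point is interior exactly when all three are positive.

yes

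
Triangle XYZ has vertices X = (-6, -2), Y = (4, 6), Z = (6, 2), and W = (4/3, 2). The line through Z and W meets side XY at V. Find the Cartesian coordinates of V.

(-1, 2)

Barycentric coordinates of W with respect to XYZ: (1/3, 1/3, 1/3).
On side XY the Z-coordinate is zero; dropping W's Z-weight 1/3 and renormalizing the remaining 1/3 : 1/3 gives weights 1/2, 1/2 on X, Y.
V = (1/2)·(-6, -2) + (1/2)·(4, 6) = (-1, 2).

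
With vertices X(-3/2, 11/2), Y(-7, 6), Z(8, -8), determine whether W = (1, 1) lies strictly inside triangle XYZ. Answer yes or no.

yes

Barycentric coordinates of W: (74/139, 18/139, 47/139).
The three coordinates are positive, positive, positive; a point is interior exactly when all three are positive.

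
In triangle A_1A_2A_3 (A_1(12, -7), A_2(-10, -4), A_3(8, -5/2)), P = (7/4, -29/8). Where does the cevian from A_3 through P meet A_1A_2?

(-9/2, -19/4)

Barycentric coordinates of P with respect to A_1A_2A_3: (1/8, 3/8, 1/2).
On side A_1A_2 the A_3-coordinate is zero; dropping P's A_3-weight 1/2 and renormalizing the remaining 1/8 : 3/8 gives weights 1/4, 3/4 on A_1, A_2.
Q = (1/4)·(12, -7) + (3/4)·(-10, -4) = (-9/2, -19/4).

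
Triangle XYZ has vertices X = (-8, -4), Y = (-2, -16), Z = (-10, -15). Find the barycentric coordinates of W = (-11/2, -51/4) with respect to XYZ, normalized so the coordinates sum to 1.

Signed area of the reference triangle: [XYZ] = ½·((-8)·(-16−(-15)) + (-2)·(-15−(-4)) + (-10)·(-4−(-16))) = ½·(8 + 22 − 120) = -45.
[WYZ] = ½·((-11/2)·(-16−(-15)) + (-2)·(-15−(-51/4)) + (-10)·(-51/4−(-16))) = ½·(11/2 + 9/2 − 65/2) = -45/4, so the X-coordinate is (-45/4)/(-45) = 1/4.
[XWZ] = ½·((-8)·(-51/4−(-15)) + (-11/2)·(-15−(-4)) + (-10)·(-4−(-51/4))) = ½·(-18 + 121/2 − 175/2) = -45/2, so the Y-coordinate is 1/2.
[XYW] = ½·((-8)·(-16−(-51/4)) + (-2)·(-51/4−(-4)) + (-11/2)·(-4−(-16))) = ½·(26 + 35/2 − 66) = -45/4, so the Z-coordinate is 1/4.
Check: 1/4 + 1/2 + 1/4 = 1.

(1/4, 1/2, 1/4)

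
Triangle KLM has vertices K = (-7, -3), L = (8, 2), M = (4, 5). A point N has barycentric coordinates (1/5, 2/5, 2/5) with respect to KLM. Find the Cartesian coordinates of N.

(17/5, 11/5)

N = (1/5)·K + (2/5)·L + (2/5)·M.
x-coordinate: (1/5)·(-7) + (2/5)·8 + (2/5)·4 = 17/5.
y-coordinate: (1/5)·(-3) + (2/5)·2 + (2/5)·5 = 11/5.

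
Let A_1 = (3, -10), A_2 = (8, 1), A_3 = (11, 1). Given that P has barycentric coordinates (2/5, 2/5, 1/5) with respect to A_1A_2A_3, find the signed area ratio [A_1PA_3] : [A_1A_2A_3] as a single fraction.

2/5

The signed ratio [A_1PA_3]/[A_1A_2A_3] equals the barycentric coordinate of P at vertex A_2, which is 2/5.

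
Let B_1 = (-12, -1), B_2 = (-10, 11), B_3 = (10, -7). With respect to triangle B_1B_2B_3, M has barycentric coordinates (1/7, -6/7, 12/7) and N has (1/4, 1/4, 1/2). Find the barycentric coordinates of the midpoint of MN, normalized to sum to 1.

Since both coordinate triples sum to 1, the midpoint's barycentrics are the componentwise average.
(1/7+1/4)/2 = 11/56; similarly -17/56 and 31/28.

(11/56, -17/56, 31/28)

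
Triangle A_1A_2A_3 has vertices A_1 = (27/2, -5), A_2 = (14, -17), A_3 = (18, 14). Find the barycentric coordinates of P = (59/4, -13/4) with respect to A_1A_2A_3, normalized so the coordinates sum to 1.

Signed area of the reference triangle: [A_1A_2A_3] = ½·((27/2)·(-17−14) + 14·(14−(-5)) + 18·(-5−(-17))) = ½·(-837/2 + 266 + 216) = 127/4.
[PA_2A_3] = ½·((59/4)·(-17−14) + 14·(14−(-13/4)) + 18·(-13/4−(-17))) = ½·(-1829/4 + 483/2 + 495/2) = 127/8, so the A_1-coordinate is (127/8)/(127/4) = 1/2.
[A_1PA_3] = ½·((27/2)·(-13/4−14) + (59/4)·(14−(-5)) + 18·(-5−(-13/4))) = ½·(-1863/8 + 1121/4 − 63/2) = 127/16, so the A_2-coordinate is 1/4.
[A_1A_2P] = ½·((27/2)·(-17−(-13/4)) + 14·(-13/4−(-5)) + (59/4)·(-5−(-17))) = ½·(-1485/8 + 49/2 + 177) = 127/16, so the A_3-coordinate is 1/4.
Check: 1/2 + 1/4 + 1/4 = 1.

(1/2, 1/4, 1/4)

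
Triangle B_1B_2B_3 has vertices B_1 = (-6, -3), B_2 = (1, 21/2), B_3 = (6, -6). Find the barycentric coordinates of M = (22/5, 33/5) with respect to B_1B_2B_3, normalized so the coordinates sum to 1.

Signed area of the reference triangle: [B_1B_2B_3] = ½·((-6)·(21/2−(-6)) + 1·(-6−(-3)) + 6·(-3−(21/2))) = ½·(-99 − 3 − 81) = -183/2.
[MB_2B_3] = ½·((22/5)·(21/2−(-6)) + 1·(-6−(33/5)) + 6·(33/5−(21/2))) = ½·(363/5 − 63/5 − 117/5) = 183/10, so the B_1-coordinate is (183/10)/(-183/2) = -1/5.
[B_1MB_3] = ½·((-6)·(33/5−(-6)) + (22/5)·(-6−(-3)) + 6·(-3−(33/5))) = ½·(-378/5 − 66/5 − 288/5) = -366/5, so the B_2-coordinate is 4/5.
[B_1B_2M] = ½·((-6)·(21/2−(33/5)) + 1·(33/5−(-3)) + (22/5)·(-3−(21/2))) = ½·(-117/5 + 48/5 − 297/5) = -183/5, so the B_3-coordinate is 2/5.
Check: -1/5 + 4/5 + 2/5 = 1.

(-1/5, 4/5, 2/5)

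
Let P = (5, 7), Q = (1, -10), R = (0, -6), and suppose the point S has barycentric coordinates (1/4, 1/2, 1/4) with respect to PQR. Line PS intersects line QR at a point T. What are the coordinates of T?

(2/3, -26/3)

Line PS meets QR where the P-coordinate vanishes; zeroing S's P-weight and renormalizing leaves Q, R-weights 1/2 : 1/4 → (2/3, 1/3).
So T = (2/3)·Q + (1/3)·R = (2/3, -26/3).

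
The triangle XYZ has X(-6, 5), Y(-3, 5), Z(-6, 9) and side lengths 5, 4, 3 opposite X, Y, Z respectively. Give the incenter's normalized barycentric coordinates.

(5/12, 1/3, 1/4)

The incenter has barycentric coordinates proportional to the opposite side lengths: (5 : 4 : 3).
Normalizing by 5+4+3 = 12 gives (5/12, 1/3, 1/4).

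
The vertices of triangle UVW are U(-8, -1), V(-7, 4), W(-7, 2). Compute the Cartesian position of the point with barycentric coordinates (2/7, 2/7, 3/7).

P = (2/7)·U + (2/7)·V + (3/7)·W.
x-coordinate: (2/7)·(-8) + (2/7)·(-7) + (3/7)·(-7) = -51/7.
y-coordinate: (2/7)·(-1) + (2/7)·4 + (3/7)·2 = 12/7.

(-51/7, 12/7)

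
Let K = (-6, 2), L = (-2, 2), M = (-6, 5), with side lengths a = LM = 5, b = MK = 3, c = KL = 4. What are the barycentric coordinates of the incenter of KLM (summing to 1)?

The incenter has barycentric coordinates proportional to the opposite side lengths: (5 : 3 : 4).
Normalizing by 5+3+4 = 12 gives (5/12, 1/4, 1/3).

(5/12, 1/4, 1/3)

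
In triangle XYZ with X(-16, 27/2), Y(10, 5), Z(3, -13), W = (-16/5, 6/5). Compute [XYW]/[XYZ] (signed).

[XYZ] = ½·((-16)·(5−(-13)) + 10·(-13−(27/2)) + 3·(27/2−5)) = ½·(-288 − 265 + 51/2) = -1055/4.
[XYW] = ½·((-16)·(5−(6/5)) + 10·(6/5−(27/2)) + (-16/5)·(27/2−5)) = ½·(-304/5 − 123 − 136/5) = -211/2, so the ratio is (-211/2)/(-1055/4) = 2/5.

2/5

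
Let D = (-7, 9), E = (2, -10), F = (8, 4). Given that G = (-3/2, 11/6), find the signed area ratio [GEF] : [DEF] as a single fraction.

[DEF] = ½·((-7)·(-10−4) + 2·(4−9) + 8·(9−(-10))) = ½·(98 − 10 + 152) = 120.
[GEF] = ½·((-3/2)·(-10−4) + 2·(4−(11/6)) + 8·(11/6−(-10))) = ½·(21 + 13/3 + 284/3) = 60, so the ratio is 60/120 = 1/2.

1/2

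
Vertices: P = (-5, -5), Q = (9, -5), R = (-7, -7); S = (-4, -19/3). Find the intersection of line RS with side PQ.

Barycentric coordinates of S with respect to PQR: (1/6, 1/6, 2/3).
On side PQ the R-coordinate is zero; dropping S's R-weight 2/3 and renormalizing the remaining 1/6 : 1/6 gives weights 1/2, 1/2 on P, Q.
T = (1/2)·(-5, -5) + (1/2)·(9, -5) = (2, -5).

(2, -5)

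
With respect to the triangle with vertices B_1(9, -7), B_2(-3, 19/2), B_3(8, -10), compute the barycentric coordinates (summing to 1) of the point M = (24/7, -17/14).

(1/7, 3/7, 3/7)

Signed area of the reference triangle: [B_1B_2B_3] = ½·(9·(19/2−(-10)) + (-3)·(-10−(-7)) + 8·(-7−(19/2))) = ½·(351/2 + 9 − 132) = 105/4.
[MB_2B_3] = ½·((24/7)·(19/2−(-10)) + (-3)·(-10−(-17/14)) + 8·(-17/14−(19/2))) = ½·(468/7 + 369/14 − 600/7) = 15/4, so the B_1-coordinate is (15/4)/(105/4) = 1/7.
[B_1MB_3] = ½·(9·(-17/14−(-10)) + (24/7)·(-10−(-7)) + 8·(-7−(-17/14))) = ½·(1107/14 − 72/7 − 324/7) = 45/4, so the B_2-coordinate is 3/7.
[B_1B_2M] = ½·(9·(19/2−(-17/14)) + (-3)·(-17/14−(-7)) + (24/7)·(-7−(19/2))) = ½·(675/7 − 243/14 − 396/7) = 45/4, so the B_3-coordinate is 3/7.
Check: 1/7 + 3/7 + 3/7 = 1.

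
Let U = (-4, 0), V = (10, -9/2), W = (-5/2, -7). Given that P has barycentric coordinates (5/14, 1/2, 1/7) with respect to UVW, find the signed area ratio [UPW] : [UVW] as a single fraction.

The signed ratio [UPW]/[UVW] equals the barycentric coordinate of P at vertex V, which is 1/2.

1/2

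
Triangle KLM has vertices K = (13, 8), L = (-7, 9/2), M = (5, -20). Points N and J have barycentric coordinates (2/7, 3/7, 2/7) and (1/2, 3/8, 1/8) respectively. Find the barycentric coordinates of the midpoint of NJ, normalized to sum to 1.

(11/28, 45/112, 23/112)

Since both coordinate triples sum to 1, the midpoint's barycentrics are the componentwise average.
(2/7+1/2)/2 = 11/28; similarly 45/112 and 23/112.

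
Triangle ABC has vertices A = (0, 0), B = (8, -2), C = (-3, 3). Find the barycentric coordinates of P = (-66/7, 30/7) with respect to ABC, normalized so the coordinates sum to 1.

Signed area of the reference triangle: [ABC] = ½·(0·(-2−3) + 8·(3−0) + (-3)·(0−(-2))) = ½·(0 + 24 − 6) = 9.
[PBC] = ½·((-66/7)·(-2−3) + 8·(3−(30/7)) + (-3)·(30/7−(-2))) = ½·(330/7 − 72/7 − 132/7) = 9, so the A-coordinate is 9/9 = 1.
[APC] = ½·(0·(30/7−3) + (-66/7)·(3−0) + (-3)·(0−(30/7))) = ½·(0 − 198/7 + 90/7) = -54/7, so the B-coordinate is -6/7.
[ABP] = ½·(0·(-2−(30/7)) + 8·(30/7−0) + (-66/7)·(0−(-2))) = ½·(0 + 240/7 − 132/7) = 54/7, so the C-coordinate is 6/7.

(1, -6/7, 6/7)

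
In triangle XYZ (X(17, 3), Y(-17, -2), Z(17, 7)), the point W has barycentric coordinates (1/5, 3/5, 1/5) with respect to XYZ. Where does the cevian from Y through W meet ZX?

Line YW meets ZX where the Y-coordinate vanishes; zeroing W's Y-weight and renormalizing leaves Z, X-weights 1/5 : 1/5 → (1/2, 1/2).
So V = (1/2)·Z + (1/2)·X = (17, 5).

(17, 5)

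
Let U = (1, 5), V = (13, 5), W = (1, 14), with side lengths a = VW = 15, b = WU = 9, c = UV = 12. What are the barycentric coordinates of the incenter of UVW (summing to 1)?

(5/12, 1/4, 1/3)

The incenter has barycentric coordinates proportional to the opposite side lengths: (15 : 9 : 12).
Normalizing by 15+9+12 = 36 gives (5/12, 1/4, 1/3).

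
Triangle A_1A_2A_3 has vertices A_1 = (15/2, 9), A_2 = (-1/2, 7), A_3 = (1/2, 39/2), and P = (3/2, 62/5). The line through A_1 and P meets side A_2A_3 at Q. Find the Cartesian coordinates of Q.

(0, 53/4)

Barycentric coordinates of P with respect to A_1A_2A_3: (1/5, 2/5, 2/5).
On side A_2A_3 the A_1-coordinate is zero; dropping P's A_1-weight 1/5 and renormalizing the remaining 2/5 : 2/5 gives weights 1/2, 1/2 on A_2, A_3.
Q = (1/2)·(-1/2, 7) + (1/2)·(1/2, 39/2) = (0, 53/4).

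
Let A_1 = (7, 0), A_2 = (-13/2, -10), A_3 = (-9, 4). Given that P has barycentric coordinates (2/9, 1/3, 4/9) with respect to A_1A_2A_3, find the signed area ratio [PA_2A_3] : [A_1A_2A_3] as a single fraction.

The signed ratio [PA_2A_3]/[A_1A_2A_3] equals the barycentric coordinate of P at vertex A_1, which is 2/9.

2/9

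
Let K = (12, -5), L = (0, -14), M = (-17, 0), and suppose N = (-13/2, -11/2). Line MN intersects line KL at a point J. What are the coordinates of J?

(4, -11)

Barycentric coordinates of N with respect to KLM: (1/6, 1/3, 1/2).
On side KL the M-coordinate is zero; dropping N's M-weight 1/2 and renormalizing the remaining 1/6 : 1/3 gives weights 1/3, 2/3 on K, L.
J = (1/3)·(12, -5) + (2/3)·(0, -14) = (4, -11).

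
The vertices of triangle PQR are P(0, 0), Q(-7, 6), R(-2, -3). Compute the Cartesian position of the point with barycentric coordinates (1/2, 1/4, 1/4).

(-9/4, 3/4)

S = (1/2)·P + (1/4)·Q + (1/4)·R.
x-coordinate: (1/2)·0 + (1/4)·(-7) + (1/4)·(-2) = -9/4.
y-coordinate: (1/2)·0 + (1/4)·6 + (1/4)·(-3) = 3/4.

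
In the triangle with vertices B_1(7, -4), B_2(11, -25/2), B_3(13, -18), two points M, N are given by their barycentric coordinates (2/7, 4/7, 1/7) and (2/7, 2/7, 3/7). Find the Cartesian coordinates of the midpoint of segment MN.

(73/7, -163/14)

Barycentric coordinates of the midpoint are the average: (2/7, 3/7, 2/7).
Converting: (2/7)·B_1 + (3/7)·B_2 + (2/7)·B_3 = (73/7, -163/14).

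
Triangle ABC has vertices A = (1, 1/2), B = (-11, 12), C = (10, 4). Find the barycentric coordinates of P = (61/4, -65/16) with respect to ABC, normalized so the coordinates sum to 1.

Signed area of the reference triangle: [ABC] = ½·(1·(12−4) + (-11)·(4−(1/2)) + 10·(1/2−12)) = ½·(8 − 77/2 − 115) = -291/4.
[PBC] = ½·((61/4)·(12−4) + (-11)·(4−(-65/16)) + 10·(-65/16−12)) = ½·(122 − 1419/16 − 1285/8) = -2037/32, so the A-coordinate is (-2037/32)/(-291/4) = 7/8.
[APC] = ½·(1·(-65/16−4) + (61/4)·(4−(1/2)) + 10·(1/2−(-65/16))) = ½·(-129/16 + 427/8 + 365/8) = 1455/32, so the B-coordinate is -5/8.
[ABP] = ½·(1·(12−(-65/16)) + (-11)·(-65/16−(1/2)) + (61/4)·(1/2−12)) = ½·(257/16 + 803/16 − 1403/8) = -873/16, so the C-coordinate is 3/4.

(7/8, -5/8, 3/4)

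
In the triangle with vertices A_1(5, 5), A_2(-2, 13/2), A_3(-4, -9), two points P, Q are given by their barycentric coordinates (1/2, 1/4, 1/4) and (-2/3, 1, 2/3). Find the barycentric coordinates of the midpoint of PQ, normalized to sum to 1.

(-1/12, 5/8, 11/24)

Since both coordinate triples sum to 1, the midpoint's barycentrics are the componentwise average.
(1/2+-2/3)/2 = -1/12; similarly 5/8 and 11/24.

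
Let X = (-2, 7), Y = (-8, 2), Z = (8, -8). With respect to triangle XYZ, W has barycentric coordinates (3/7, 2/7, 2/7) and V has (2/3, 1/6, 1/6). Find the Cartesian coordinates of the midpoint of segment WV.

Barycentric coordinates of the midpoint are the average: (23/42, 19/84, 19/84).
Converting: (23/42)·X + (19/84)·Y + (19/84)·Z = (-23/21, 52/21).

(-23/21, 52/21)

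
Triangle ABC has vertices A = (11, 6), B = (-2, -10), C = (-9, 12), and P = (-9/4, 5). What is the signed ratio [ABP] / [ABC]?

[ABC] = ½·(11·(-10−12) + (-2)·(12−6) + (-9)·(6−(-10))) = ½·(-242 − 12 − 144) = -199.
[ABP] = ½·(11·(-10−5) + (-2)·(5−6) + (-9/4)·(6−(-10))) = ½·(-165 + 2 − 36) = -199/2, so the ratio is (-199/2)/(-199) = 1/2.

1/2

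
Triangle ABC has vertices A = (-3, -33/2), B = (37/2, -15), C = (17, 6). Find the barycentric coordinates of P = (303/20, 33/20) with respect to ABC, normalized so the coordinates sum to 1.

(1/10, 1/10, 4/5)

Signed area of the reference triangle: [ABC] = ½·((-3)·(-15−6) + (37/2)·(6−(-33/2)) + 17·(-33/2−(-15))) = ½·(63 + 1665/4 − 51/2) = 1815/8.
[PBC] = ½·((303/20)·(-15−6) + (37/2)·(6−(33/20)) + 17·(33/20−(-15))) = ½·(-6363/20 + 3219/40 + 5661/20) = 363/16, so the A-coordinate is (363/16)/(1815/8) = 1/10.
[APC] = ½·((-3)·(33/20−6) + (303/20)·(6−(-33/2)) + 17·(-33/2−(33/20))) = ½·(261/20 + 2727/8 − 6171/20) = 363/16, so the B-coordinate is 1/10.
[ABP] = ½·((-3)·(-15−(33/20)) + (37/2)·(33/20−(-33/2)) + (303/20)·(-33/2−(-15))) = ½·(999/20 + 13431/40 − 909/40) = 363/2, so the C-coordinate is 4/5.
Check: 1/10 + 1/10 + 4/5 = 1.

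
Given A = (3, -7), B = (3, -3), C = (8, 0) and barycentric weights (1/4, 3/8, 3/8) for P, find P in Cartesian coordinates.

P = (1/4)·A + (3/8)·B + (3/8)·C.
x-coordinate: (1/4)·3 + (3/8)·3 + (3/8)·8 = 39/8.
y-coordinate: (1/4)·(-7) + (3/8)·(-3) + (3/8)·0 = -23/8.

(39/8, -23/8)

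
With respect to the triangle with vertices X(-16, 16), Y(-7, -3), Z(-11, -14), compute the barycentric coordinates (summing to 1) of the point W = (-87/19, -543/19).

Signed area of the reference triangle: [XYZ] = ½·((-16)·(-3−(-14)) + (-7)·(-14−16) + (-11)·(16−(-3))) = ½·(-176 + 210 − 209) = -175/2.
[WYZ] = ½·((-87/19)·(-3−(-14)) + (-7)·(-14−(-543/19)) + (-11)·(-543/19−(-3))) = ½·(-957/19 − 1939/19 + 5346/19) = 1225/19, so the X-coordinate is (1225/19)/(-175/2) = -14/19.
[XWZ] = ½·((-16)·(-543/19−(-14)) + (-87/19)·(-14−16) + (-11)·(16−(-543/19))) = ½·(4432/19 + 2610/19 − 9317/19) = -2275/38, so the Y-coordinate is 13/19.
[XYW] = ½·((-16)·(-3−(-543/19)) + (-7)·(-543/19−16) + (-87/19)·(16−(-3))) = ½·(-7776/19 + 5929/19 − 87) = -1750/19, so the Z-coordinate is 20/19.
Check: -14/19 + 13/19 + 20/19 = 1.

(-14/19, 13/19, 20/19)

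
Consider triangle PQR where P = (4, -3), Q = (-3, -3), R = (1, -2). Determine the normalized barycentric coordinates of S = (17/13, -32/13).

Signed area of the reference triangle: [PQR] = ½·(4·(-3−(-2)) + (-3)·(-2−(-3)) + 1·(-3−(-3))) = ½·(-4 − 3 + 0) = -7/2.
[SQR] = ½·((17/13)·(-3−(-2)) + (-3)·(-2−(-32/13)) + 1·(-32/13−(-3))) = ½·(-17/13 − 18/13 + 7/13) = -14/13, so the P-coordinate is (-14/13)/(-7/2) = 4/13.
[PSR] = ½·(4·(-32/13−(-2)) + (17/13)·(-2−(-3)) + 1·(-3−(-32/13))) = ½·(-24/13 + 17/13 − 7/13) = -7/13, so the Q-coordinate is 2/13.
[PQS] = ½·(4·(-3−(-32/13)) + (-3)·(-32/13−(-3)) + (17/13)·(-3−(-3))) = ½·(-28/13 − 21/13 + 0) = -49/26, so the R-coordinate is 7/13.
Check: 4/13 + 2/13 + 7/13 = 1.

(4/13, 2/13, 7/13)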